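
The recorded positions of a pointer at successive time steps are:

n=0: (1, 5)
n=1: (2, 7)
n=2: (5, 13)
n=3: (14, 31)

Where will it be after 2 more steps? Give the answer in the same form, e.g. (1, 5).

(122, 247)

Consecutive displacements (+1, +2), (+3, +6), (+9, +18) scale by a factor of 3 each step.
step 4: (14, 31) + (+27, +54) → (41, 85)
step 5: (41, 85) + (+81, +162) → (122, 247)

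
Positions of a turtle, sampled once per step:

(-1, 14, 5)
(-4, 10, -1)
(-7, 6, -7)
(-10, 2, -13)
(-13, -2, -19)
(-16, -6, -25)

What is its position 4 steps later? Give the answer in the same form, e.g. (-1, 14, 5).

Constant displacement of (-3, -4, -6) per step.
step 6: (-16, -6, -25) + (-3, -4, -6) → (-19, -10, -31)
step 7: (-19, -10, -31) + (-3, -4, -6) → (-22, -14, -37)
step 8: (-22, -14, -37) + (-3, -4, -6) → (-25, -18, -43)
step 9: (-25, -18, -43) + (-3, -4, -6) → (-28, -22, -49)

(-28, -22, -49)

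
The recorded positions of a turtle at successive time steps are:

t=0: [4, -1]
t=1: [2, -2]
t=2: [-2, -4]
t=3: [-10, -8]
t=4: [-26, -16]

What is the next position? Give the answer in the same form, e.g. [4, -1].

Consecutive displacements [-2, -1], [-4, -2], [-8, -4], [-16, -8] scale by a factor of 2 each step.
step 5: [-26, -16] + [-32, -16] → [-58, -32]

[-58, -32]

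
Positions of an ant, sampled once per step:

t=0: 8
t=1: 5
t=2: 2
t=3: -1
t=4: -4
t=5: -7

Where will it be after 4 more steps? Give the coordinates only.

Each step adds -3 to the position.
step 6: -7 − 3 → -10
step 7: -10 − 3 → -13
step 8: -13 − 3 → -16
step 9: -16 − 3 → -19

-19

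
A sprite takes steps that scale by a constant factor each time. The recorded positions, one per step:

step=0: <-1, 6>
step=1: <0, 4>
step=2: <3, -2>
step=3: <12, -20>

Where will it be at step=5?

<120, -236>

Step-to-step displacements: <+1, -2>, <+3, -6>, <+9, -18>; each is 3× the previous.
step 4: <12, -20> + <+27, -54> → <39, -74>
step 5: <39, -74> + <+81, -162> → <120, -236>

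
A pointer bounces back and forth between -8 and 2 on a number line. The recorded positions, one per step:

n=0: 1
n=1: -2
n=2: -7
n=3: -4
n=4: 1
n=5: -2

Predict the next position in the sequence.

-7

The value reflects between -8 and 2, moving 5 per step.
  step 6: -2 → -7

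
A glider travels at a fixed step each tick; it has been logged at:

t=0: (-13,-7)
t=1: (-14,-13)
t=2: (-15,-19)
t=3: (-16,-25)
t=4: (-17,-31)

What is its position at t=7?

(-20,-49)

The position changes by (-1,-6) every step.
step 5: (-17,-31) + (-1,-6) → (-18,-37)
step 6: (-18,-37) + (-1,-6) → (-19,-43)
step 7: (-19,-43) + (-1,-6) → (-20,-49)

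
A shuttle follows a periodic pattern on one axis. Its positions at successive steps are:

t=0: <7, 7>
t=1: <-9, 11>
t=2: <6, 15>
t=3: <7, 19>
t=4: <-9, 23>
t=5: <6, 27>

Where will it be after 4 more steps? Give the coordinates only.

The first coordinate repeats the cycle [7, -9, 6] with period 3; step 9 mod 3 = 0, giving 7.
The second coordinate changes by +4 each step, so at step 9 it is 7 + 9·(4) = 43.

<7, 43>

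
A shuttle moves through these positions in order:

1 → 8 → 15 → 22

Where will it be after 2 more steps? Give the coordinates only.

The position changes by +7 every step.
step 4: 22 + 7 → 29
step 5: 29 + 7 → 36

36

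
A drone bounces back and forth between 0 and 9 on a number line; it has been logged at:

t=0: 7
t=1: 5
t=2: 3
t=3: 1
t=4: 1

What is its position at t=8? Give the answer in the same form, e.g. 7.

9

The value reflects between 0 and 9, moving 2 per step.
  step 5: 1 → 3
  step 6: 3 → 5
  step 7: 5 → 7
  step 8: 7 → 9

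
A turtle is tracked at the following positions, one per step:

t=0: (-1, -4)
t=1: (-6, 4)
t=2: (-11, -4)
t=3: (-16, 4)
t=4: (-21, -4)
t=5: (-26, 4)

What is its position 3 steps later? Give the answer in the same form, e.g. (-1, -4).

The first coordinate changes by -5 each step, so at step 8 it is -1 + 8·(-5) = -41.
The second coordinate repeats the cycle [-4, 4] with period 2; step 8 mod 2 = 0, giving -4.

(-41, -4)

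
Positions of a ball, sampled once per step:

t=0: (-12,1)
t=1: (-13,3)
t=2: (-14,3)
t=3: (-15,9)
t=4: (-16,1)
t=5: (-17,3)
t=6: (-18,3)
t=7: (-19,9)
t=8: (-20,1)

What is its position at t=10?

(-22,3)

The first coordinate changes by -1 each step, so at step 10 it is -12 + 10·(-1) = -22.
The second coordinate repeats the cycle [1, 3, 3, 9] with period 4; step 10 mod 4 = 2, giving 3.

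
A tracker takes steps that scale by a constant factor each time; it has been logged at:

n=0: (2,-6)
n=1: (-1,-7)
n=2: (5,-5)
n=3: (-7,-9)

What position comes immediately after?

(17,-1)

The jumps are (-3,-1), (+6,+2), (-12,-4) — a geometric progression with ratio -2.
step 4: (-7,-9) + (+24,+8) → (17,-1)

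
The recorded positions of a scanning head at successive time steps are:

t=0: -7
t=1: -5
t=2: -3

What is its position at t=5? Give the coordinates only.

3

The position changes by +2 every step.
step 3: -3 + 2 → -1
step 4: -1 + 2 → 1
step 5: 1 + 2 → 3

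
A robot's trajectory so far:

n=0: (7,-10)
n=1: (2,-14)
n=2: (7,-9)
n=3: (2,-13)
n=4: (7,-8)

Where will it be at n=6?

(7,-7)

Step-to-step displacements: (-5,-4), (+5,+5), (-5,-4), (+5,+5) — a repeating cycle of length 2.
step 5: apply (-5,-4) → (2,-12)
step 6: apply (+5,+5) → (7,-7)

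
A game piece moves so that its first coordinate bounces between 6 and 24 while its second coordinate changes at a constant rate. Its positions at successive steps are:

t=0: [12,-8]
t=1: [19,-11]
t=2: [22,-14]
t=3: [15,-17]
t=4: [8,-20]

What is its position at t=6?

The first coordinate travels 7 per step and bounces off the walls at 6 and 24.
  step 5: 8 → 11
  step 6: 11 → 18
The second coordinate changes by -3 each step: at step 6 it is -26.

[18,-26]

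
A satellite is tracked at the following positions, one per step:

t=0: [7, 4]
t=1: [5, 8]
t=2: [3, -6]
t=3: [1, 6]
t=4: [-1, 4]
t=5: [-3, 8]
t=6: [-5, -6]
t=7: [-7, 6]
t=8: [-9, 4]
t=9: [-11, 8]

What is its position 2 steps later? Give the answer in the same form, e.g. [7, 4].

[-15, 6]

First: linear, -2 per step → -15 at step 11.
Second: cycles through 4, 8, -6, 6 every 4 steps. Step 11 lands at position 3 of the cycle → 6.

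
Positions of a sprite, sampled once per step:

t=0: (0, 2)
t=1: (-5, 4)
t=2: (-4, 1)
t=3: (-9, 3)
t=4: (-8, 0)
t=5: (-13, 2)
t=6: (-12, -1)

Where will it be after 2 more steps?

(-16, -2)

Differencing gives (-5, +2), (+1, -3), (-5, +2), (+1, -3), (-5, +2), (+1, -3). This is the pattern (-5, +2), (+1, -3) repeated.
step 7: apply (-5, +2) → (-17, 1)
step 8: apply (+1, -3) → (-16, -2)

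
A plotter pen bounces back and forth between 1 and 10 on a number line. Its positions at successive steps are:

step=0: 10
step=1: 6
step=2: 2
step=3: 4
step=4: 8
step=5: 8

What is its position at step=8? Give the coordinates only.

The value travels 4 per step and bounces off the walls at 1 and 10.
  step 6: 8 → 4
  step 7: 4 → 2
  step 8: 2 → 6

6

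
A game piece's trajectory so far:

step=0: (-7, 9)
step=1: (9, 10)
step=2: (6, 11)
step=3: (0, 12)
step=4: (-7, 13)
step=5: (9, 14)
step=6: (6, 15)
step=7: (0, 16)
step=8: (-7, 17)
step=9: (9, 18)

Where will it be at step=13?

The first coordinate repeats the cycle [-7, 9, 6, 0] with period 4; step 13 mod 4 = 1, giving 9.
The second coordinate changes by +1 each step, so at step 13 it is 9 + 13·(1) = 22.

(9, 22)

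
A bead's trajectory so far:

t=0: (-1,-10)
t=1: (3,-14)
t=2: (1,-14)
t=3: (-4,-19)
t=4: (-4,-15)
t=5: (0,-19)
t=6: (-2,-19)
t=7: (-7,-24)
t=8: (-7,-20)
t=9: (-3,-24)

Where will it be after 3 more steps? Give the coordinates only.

(-10,-25)

The moves between consecutive positions are (+4,-4), (-2,+0), (-5,-5), (+0,+4), (+4,-4), (-2,+0), (-5,-5), (+0,+4), (+4,-4); they repeat the 4-cycle [(+4,-4), (-2,+0), (-5,-5), (+0,+4)].
step 10: apply (-2,+0) → (-5,-24)
step 11: apply (-5,-5) → (-10,-29)
step 12: apply (+0,+4) → (-10,-25)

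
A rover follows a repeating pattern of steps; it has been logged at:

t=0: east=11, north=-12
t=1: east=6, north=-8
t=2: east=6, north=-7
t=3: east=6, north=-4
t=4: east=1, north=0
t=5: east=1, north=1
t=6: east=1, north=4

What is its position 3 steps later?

Differencing gives (-5,+4), (+0,+1), (+0,+3), (-5,+4), (+0,+1), (+0,+3). This is the pattern (-5,+4), (+0,+1), (+0,+3) repeated.
step 7: apply (-5,+4) → east=-4, north=8
step 8: apply (+0,+1) → east=-4, north=9
step 9: apply (+0,+3) → east=-4, north=12

east=-4, north=12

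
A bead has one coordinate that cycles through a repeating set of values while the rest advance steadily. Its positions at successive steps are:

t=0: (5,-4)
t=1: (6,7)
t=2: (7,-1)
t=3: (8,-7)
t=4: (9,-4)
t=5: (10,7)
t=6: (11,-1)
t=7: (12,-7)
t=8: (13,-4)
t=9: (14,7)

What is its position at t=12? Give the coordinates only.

(17,-4)

The first coordinate changes by +1 each step, so at step 12 it is 5 + 12·(1) = 17.
The second coordinate repeats the cycle [-4, 7, -1, -7] with period 4; step 12 mod 4 = 0, giving -4.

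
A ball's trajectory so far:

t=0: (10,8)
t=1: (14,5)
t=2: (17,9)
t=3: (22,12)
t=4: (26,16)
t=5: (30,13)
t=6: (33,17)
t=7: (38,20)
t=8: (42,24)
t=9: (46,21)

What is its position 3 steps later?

(58,32)

Step-to-step displacements: (+4,-3), (+3,+4), (+5,+3), (+4,+4), (+4,-3), (+3,+4), (+5,+3), (+4,+4), (+4,-3) — a repeating cycle of length 4.
step 10: apply (+3,+4) → (49,25)
step 11: apply (+5,+3) → (54,28)
step 12: apply (+4,+4) → (58,32)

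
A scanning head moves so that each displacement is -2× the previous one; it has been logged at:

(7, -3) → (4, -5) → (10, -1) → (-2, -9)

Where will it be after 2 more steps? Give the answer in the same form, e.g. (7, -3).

(-26, -25)

The jumps are (-3, -2), (+6, +4), (-12, -8) — a geometric progression with ratio -2.
step 4: (-2, -9) + (+24, +16) → (22, 7)
step 5: (22, 7) + (-48, -32) → (-26, -25)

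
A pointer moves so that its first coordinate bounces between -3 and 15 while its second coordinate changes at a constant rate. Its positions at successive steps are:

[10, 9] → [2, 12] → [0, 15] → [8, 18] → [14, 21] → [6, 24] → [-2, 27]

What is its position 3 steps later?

[10, 36]

The first coordinate reflects between -3 and 15, moving 8 per step.
  step 7: -2 → 4
  step 8: 4 → 12
  step 9: 12 → 10
The second coordinate changes by +3 each step: at step 9 it is 36.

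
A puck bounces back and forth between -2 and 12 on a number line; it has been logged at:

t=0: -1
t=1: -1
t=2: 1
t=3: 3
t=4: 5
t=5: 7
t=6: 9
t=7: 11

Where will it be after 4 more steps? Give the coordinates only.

The value reflects between -2 and 12, moving 2 per step.
  step 8: 11 → 11
  step 9: 11 → 9
  step 10: 9 → 7
  step 11: 7 → 5

5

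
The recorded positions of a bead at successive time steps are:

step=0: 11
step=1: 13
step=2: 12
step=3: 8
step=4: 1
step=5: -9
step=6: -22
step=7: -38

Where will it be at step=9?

-79

Successive displacements: +2, -1, -4, -7, -10, -13, -16 — each changes by -3.
step 8: -38 − 19 → -57
step 9: -57 − 22 → -79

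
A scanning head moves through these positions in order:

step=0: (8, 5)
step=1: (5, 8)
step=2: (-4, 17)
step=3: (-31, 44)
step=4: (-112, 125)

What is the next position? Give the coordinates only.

Step-to-step displacements: (-3, +3), (-9, +9), (-27, +27), (-81, +81); each is 3× the previous.
step 5: (-112, 125) + (-243, +243) → (-355, 368)

(-355, 368)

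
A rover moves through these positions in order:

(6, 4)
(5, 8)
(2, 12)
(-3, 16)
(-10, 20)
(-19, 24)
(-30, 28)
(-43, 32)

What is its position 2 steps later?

Taking differences between consecutive positions: (-1, +4), (-3, +4), (-5, +4), (-7, +4), (-9, +4), (-11, +4), (-13, +4). These grow by (-2, +0) each step.
step 8: (-43, 32) + (-15, +4) → (-58, 36)
step 9: (-58, 36) + (-17, +4) → (-75, 40)

(-75, 40)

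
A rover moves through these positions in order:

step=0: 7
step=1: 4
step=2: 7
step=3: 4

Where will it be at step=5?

4

The jumps are -3, +3, -3 — a geometric progression with ratio -1.
step 4: 4 + 3 → 7
step 5: 7 − 3 → 4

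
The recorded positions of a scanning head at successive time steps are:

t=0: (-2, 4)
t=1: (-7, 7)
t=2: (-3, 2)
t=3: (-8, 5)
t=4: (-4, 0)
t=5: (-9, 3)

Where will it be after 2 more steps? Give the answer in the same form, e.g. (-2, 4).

(-10, 1)

The moves between consecutive positions are (-5, +3), (+4, -5), (-5, +3), (+4, -5), (-5, +3); they repeat the 2-cycle [(-5, +3), (+4, -5)].
step 6: apply (+4, -5) → (-5, -2)
step 7: apply (-5, +3) → (-10, 1)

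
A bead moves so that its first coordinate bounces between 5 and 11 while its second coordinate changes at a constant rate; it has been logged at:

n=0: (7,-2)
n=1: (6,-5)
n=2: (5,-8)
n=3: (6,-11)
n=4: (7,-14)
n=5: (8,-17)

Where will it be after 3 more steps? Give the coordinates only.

The first coordinate travels 1 per step and bounces off the walls at 5 and 11.
  step 6: 8 → 9
  step 7: 9 → 10
  step 8: 10 → 11
The second coordinate changes by -3 each step: at step 8 it is -26.

(11,-26)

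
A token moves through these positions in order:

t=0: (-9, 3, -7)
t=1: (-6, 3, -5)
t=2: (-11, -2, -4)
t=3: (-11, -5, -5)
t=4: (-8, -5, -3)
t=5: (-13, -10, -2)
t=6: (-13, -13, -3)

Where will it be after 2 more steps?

(-15, -18, 0)

Differencing gives (+3, +0, +2), (-5, -5, +1), (+0, -3, -1), (+3, +0, +2), (-5, -5, +1), (+0, -3, -1). This is the pattern (+3, +0, +2), (-5, -5, +1), (+0, -3, -1) repeated.
step 7: apply (+3, +0, +2) → (-10, -13, -1)
step 8: apply (-5, -5, +1) → (-15, -18, 0)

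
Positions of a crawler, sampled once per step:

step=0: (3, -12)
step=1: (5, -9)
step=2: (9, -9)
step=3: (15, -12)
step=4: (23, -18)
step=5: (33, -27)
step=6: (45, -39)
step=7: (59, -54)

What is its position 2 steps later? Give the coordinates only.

(93, -93)

Taking differences between consecutive positions: (+2, +3), (+4, +0), (+6, -3), (+8, -6), (+10, -9), (+12, -12), (+14, -15). These grow by (+2, -3) each step.
step 8: (59, -54) + (+16, -18) → (75, -72)
step 9: (75, -72) + (+18, -21) → (93, -93)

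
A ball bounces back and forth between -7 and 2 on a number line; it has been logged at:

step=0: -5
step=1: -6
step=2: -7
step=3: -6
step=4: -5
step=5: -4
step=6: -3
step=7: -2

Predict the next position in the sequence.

The value reflects between -7 and 2, moving 1 per step.
  step 8: -2 → -1

-1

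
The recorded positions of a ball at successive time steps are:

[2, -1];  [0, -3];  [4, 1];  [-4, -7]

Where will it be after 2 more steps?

[-20, -23]

The jumps are [-2, -2], [+4, +4], [-8, -8] — a geometric progression with ratio -2.
step 4: [-4, -7] + [+16, +16] → [12, 9]
step 5: [12, 9] + [-32, -32] → [-20, -23]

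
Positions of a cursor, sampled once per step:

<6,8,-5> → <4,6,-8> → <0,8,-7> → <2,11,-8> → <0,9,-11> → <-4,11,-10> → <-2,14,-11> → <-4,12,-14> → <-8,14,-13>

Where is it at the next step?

Differencing gives <-2,-2,-3>, <-4,+2,+1>, <+2,+3,-1>, <-2,-2,-3>, <-4,+2,+1>, <+2,+3,-1>, <-2,-2,-3>, <-4,+2,+1>. This is the pattern <-2,-2,-3>, <-4,+2,+1>, <+2,+3,-1> repeated.
step 9: apply <+2,+3,-1> → <-6,17,-14>

<-6,17,-14>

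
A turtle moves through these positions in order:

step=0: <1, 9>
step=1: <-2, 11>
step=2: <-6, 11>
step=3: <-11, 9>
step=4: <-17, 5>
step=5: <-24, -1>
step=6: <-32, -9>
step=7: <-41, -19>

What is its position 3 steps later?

<-74, -61>

First differences are <-3, +2>, <-4, +0>, <-5, -2>, <-6, -4>, <-7, -6>, <-8, -8>, <-9, -10>; their common second difference is <-1, -2> (constant acceleration).
step 8: <-41, -19> + <-10, -12> → <-51, -31>
step 9: <-51, -31> + <-11, -14> → <-62, -45>
step 10: <-62, -45> + <-12, -16> → <-74, -61>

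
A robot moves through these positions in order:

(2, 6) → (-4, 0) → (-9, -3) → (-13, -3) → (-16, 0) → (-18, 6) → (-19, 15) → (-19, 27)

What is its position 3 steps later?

First differences are (-6, -6), (-5, -3), (-4, +0), (-3, +3), (-2, +6), (-1, +9), (+0, +12); their common second difference is (+1, +3) (constant acceleration).
step 8: (-19, 27) + (+1, +15) → (-18, 42)
step 9: (-18, 42) + (+2, +18) → (-16, 60)
step 10: (-16, 60) + (+3, +21) → (-13, 81)

(-13, 81)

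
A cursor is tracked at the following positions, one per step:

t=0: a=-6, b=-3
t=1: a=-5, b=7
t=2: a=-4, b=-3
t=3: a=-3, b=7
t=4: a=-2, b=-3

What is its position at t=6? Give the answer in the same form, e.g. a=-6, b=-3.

The a coordinate changes by +1 each step, so at step 6 it is -6 + 6·(1) = 0.
The b coordinate repeats the cycle [-3, 7] with period 2; step 6 mod 2 = 0, giving -3.

a=0, b=-3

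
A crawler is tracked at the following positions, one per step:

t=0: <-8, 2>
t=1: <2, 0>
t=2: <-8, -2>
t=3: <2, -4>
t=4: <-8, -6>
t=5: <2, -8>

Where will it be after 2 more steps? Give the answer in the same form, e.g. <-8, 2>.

<2, -12>

First: cycles through -8, 2 every 2 steps. Step 7 lands at position 1 of the cycle → 2.
Second: linear, -2 per step → -12 at step 7.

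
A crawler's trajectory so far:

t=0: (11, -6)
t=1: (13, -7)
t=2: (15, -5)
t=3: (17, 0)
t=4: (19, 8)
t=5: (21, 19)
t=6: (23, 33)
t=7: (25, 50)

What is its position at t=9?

(29, 93)

First differences are (+2, -1), (+2, +2), (+2, +5), (+2, +8), (+2, +11), (+2, +14), (+2, +17); their common second difference is (+0, +3) (constant acceleration).
step 8: (25, 50) + (+2, +20) → (27, 70)
step 9: (27, 70) + (+2, +23) → (29, 93)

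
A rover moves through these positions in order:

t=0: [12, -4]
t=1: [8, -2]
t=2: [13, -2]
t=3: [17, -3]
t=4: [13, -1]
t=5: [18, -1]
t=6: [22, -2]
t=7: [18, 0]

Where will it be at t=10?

[23, 1]

Step-to-step displacements: [-4, +2], [+5, +0], [+4, -1], [-4, +2], [+5, +0], [+4, -1], [-4, +2] — a repeating cycle of length 3.
step 8: apply [+5, +0] → [23, 0]
step 9: apply [+4, -1] → [27, -1]
step 10: apply [-4, +2] → [23, 1]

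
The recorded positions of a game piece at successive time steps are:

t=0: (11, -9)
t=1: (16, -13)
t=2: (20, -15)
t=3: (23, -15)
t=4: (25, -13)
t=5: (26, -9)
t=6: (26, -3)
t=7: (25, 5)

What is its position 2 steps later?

Successive displacements: (+5, -4), (+4, -2), (+3, +0), (+2, +2), (+1, +4), (+0, +6), (-1, +8) — each changes by (-1, +2).
step 8: (25, 5) + (-2, +10) → (23, 15)
step 9: (23, 15) + (-3, +12) → (20, 27)

(20, 27)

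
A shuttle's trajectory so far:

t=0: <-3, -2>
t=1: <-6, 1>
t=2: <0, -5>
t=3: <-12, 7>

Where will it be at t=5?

Consecutive displacements <-3, +3>, <+6, -6>, <-12, +12> scale by a factor of -2 each step.
step 4: <-12, 7> + <+24, -24> → <12, -17>
step 5: <12, -17> + <-48, +48> → <-36, 31>

<-36, 31>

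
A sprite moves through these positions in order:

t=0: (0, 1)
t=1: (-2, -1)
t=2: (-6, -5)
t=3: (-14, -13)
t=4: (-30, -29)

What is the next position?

Step-to-step displacements: (-2, -2), (-4, -4), (-8, -8), (-16, -16); each is 2× the previous.
step 5: (-30, -29) + (-32, -32) → (-62, -61)

(-62, -61)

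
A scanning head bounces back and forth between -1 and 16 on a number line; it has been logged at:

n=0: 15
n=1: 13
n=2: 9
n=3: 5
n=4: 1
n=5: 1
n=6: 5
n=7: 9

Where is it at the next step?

13

The value travels 4 per step and bounces off the walls at -1 and 16.
  step 8: 9 → 13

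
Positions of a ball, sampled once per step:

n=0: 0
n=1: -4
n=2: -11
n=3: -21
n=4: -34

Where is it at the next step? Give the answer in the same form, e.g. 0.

-50

Taking differences between consecutive positions: -4, -7, -10, -13. These grow by -3 each step.
step 5: -34 − 16 → -50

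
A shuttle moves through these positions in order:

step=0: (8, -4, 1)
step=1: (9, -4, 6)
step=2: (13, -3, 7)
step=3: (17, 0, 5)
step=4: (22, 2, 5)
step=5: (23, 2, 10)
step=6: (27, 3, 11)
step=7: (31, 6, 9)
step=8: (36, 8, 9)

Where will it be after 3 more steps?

(45, 12, 13)

Differencing gives (+1, +0, +5), (+4, +1, +1), (+4, +3, -2), (+5, +2, +0), (+1, +0, +5), (+4, +1, +1), (+4, +3, -2), (+5, +2, +0). This is the pattern (+1, +0, +5), (+4, +1, +1), (+4, +3, -2), (+5, +2, +0) repeated.
step 9: apply (+1, +0, +5) → (37, 8, 14)
step 10: apply (+4, +1, +1) → (41, 9, 15)
step 11: apply (+4, +3, -2) → (45, 12, 13)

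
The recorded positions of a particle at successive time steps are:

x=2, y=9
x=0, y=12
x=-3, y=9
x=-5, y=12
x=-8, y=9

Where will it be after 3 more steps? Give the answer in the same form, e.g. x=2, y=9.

x=-15, y=12

Differencing gives (-2, +3), (-3, -3), (-2, +3), (-3, -3). This is the pattern (-2, +3), (-3, -3) repeated.
step 5: apply (-2, +3) → x=-10, y=12
step 6: apply (-3, -3) → x=-13, y=9
step 7: apply (-2, +3) → x=-15, y=12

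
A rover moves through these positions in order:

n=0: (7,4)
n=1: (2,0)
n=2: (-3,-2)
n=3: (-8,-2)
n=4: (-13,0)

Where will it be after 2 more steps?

(-23,10)

Successive displacements: (-5,-4), (-5,-2), (-5,+0), (-5,+2) — each changes by (+0,+2).
step 5: (-13,0) + (-5,+4) → (-18,4)
step 6: (-18,4) + (-5,+6) → (-23,10)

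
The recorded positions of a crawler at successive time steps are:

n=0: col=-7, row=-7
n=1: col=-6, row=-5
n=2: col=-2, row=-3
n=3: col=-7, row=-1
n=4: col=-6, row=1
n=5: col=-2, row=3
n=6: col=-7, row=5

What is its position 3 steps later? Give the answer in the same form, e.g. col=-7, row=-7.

col=-7, row=11

The col coordinate repeats the cycle [-7, -6, -2] with period 3; step 9 mod 3 = 0, giving -7.
The row coordinate changes by +2 each step, so at step 9 it is -7 + 9·(2) = 11.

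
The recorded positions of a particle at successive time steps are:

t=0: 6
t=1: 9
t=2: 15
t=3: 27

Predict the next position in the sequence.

51

Consecutive displacements +3, +6, +12 scale by a factor of 2 each step.
step 4: 27 + 24 → 51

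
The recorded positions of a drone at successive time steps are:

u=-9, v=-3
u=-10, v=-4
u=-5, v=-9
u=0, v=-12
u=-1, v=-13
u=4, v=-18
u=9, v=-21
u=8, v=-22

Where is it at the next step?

u=13, v=-27

Differencing gives (-1,-1), (+5,-5), (+5,-3), (-1,-1), (+5,-5), (+5,-3), (-1,-1). This is the pattern (-1,-1), (+5,-5), (+5,-3) repeated.
step 8: apply (+5,-5) → u=13, v=-27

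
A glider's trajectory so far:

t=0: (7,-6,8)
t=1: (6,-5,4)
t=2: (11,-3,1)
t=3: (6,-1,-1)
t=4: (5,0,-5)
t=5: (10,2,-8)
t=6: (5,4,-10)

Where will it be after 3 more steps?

Differencing gives (-1,+1,-4), (+5,+2,-3), (-5,+2,-2), (-1,+1,-4), (+5,+2,-3), (-5,+2,-2). This is the pattern (-1,+1,-4), (+5,+2,-3), (-5,+2,-2) repeated.
step 7: apply (-1,+1,-4) → (4,5,-14)
step 8: apply (+5,+2,-3) → (9,7,-17)
step 9: apply (-5,+2,-2) → (4,9,-19)

(4,9,-19)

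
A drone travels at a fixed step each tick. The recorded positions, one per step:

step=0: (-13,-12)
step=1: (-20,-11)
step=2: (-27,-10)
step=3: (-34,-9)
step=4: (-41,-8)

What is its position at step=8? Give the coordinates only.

(-69,-4)

Each step adds (-7,+1) to the position.
step 5: (-41,-8) + (-7,+1) → (-48,-7)
step 6: (-48,-7) + (-7,+1) → (-55,-6)
step 7: (-55,-6) + (-7,+1) → (-62,-5)
step 8: (-62,-5) + (-7,+1) → (-69,-4)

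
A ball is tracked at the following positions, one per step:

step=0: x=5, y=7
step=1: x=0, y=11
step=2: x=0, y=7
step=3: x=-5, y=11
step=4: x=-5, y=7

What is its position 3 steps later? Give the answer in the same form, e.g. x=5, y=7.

Step-to-step displacements: (-5,+4), (+0,-4), (-5,+4), (+0,-4) — a repeating cycle of length 2.
step 5: apply (-5,+4) → x=-10, y=11
step 6: apply (+0,-4) → x=-10, y=7
step 7: apply (-5,+4) → x=-15, y=11

x=-15, y=11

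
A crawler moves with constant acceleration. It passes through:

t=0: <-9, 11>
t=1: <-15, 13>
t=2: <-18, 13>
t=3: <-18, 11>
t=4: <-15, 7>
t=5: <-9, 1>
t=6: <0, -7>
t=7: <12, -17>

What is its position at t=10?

<66, -59>

Successive displacements: <-6, +2>, <-3, +0>, <+0, -2>, <+3, -4>, <+6, -6>, <+9, -8>, <+12, -10> — each changes by <+3, -2>.
step 8: <12, -17> + <+15, -12> → <27, -29>
step 9: <27, -29> + <+18, -14> → <45, -43>
step 10: <45, -43> + <+21, -16> → <66, -59>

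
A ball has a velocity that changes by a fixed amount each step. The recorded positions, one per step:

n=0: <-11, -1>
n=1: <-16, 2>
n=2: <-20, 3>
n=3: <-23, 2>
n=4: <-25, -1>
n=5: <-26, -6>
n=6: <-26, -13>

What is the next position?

Taking differences between consecutive positions: <-5, +3>, <-4, +1>, <-3, -1>, <-2, -3>, <-1, -5>, <+0, -7>. These grow by <+1, -2> each step.
step 7: <-26, -13> + <+1, -9> → <-25, -22>

<-25, -22>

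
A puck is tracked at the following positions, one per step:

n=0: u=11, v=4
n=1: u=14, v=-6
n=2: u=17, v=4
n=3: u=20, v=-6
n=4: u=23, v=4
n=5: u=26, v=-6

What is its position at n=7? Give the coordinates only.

u=32, v=-6

The u coordinate changes by +3 each step, so at step 7 it is 11 + 7·(3) = 32.
The v coordinate repeats the cycle [4, -6] with period 2; step 7 mod 2 = 1, giving -6.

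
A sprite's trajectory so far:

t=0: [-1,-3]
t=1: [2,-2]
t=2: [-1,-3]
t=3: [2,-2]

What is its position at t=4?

[-1,-3]

Step-to-step displacements: [+3,+1], [-3,-1], [+3,+1]; each is -1× the previous.
step 4: [2,-2] + [-3,-1] → [-1,-3]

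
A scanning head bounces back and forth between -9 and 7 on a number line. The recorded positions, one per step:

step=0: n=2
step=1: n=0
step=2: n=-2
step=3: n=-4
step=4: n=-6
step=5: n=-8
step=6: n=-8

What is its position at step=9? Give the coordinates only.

n=-2

The value reflects between -9 and 7, moving 2 per step.
  step 7: -8 → -6
  step 8: -6 → -4
  step 9: -4 → -2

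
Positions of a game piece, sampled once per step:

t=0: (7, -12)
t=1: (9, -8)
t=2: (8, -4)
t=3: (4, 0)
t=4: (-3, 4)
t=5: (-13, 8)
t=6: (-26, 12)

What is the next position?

Taking differences between consecutive positions: (+2, +4), (-1, +4), (-4, +4), (-7, +4), (-10, +4), (-13, +4). These grow by (-3, +0) each step.
step 7: (-26, 12) + (-16, +4) → (-42, 16)

(-42, 16)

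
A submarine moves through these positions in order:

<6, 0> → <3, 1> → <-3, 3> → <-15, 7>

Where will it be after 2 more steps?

The jumps are <-3, +1>, <-6, +2>, <-12, +4> — a geometric progression with ratio 2.
step 4: <-15, 7> + <-24, +8> → <-39, 15>
step 5: <-39, 15> + <-48, +16> → <-87, 31>

<-87, 31>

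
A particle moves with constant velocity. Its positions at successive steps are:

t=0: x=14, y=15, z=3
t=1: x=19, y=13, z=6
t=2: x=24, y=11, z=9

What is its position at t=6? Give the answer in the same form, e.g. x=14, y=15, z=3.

The position changes by (+5, -2, +3) every step.
step 3: x=24, y=11, z=9 + (+5, -2, +3) → x=29, y=9, z=12
step 4: x=29, y=9, z=12 + (+5, -2, +3) → x=34, y=7, z=15
step 5: x=34, y=7, z=15 + (+5, -2, +3) → x=39, y=5, z=18
step 6: x=39, y=5, z=18 + (+5, -2, +3) → x=44, y=3, z=21

x=44, y=3, z=21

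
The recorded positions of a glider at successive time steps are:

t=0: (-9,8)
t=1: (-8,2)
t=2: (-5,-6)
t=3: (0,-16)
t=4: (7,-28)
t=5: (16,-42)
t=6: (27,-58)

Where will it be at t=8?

Taking differences between consecutive positions: (+1,-6), (+3,-8), (+5,-10), (+7,-12), (+9,-14), (+11,-16). These grow by (+2,-2) each step.
step 7: (27,-58) + (+13,-18) → (40,-76)
step 8: (40,-76) + (+15,-20) → (55,-96)

(55,-96)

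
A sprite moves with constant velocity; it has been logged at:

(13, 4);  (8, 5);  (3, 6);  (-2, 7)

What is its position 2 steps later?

The position changes by (-5, +1) every step.
step 4: (-2, 7) + (-5, +1) → (-7, 8)
step 5: (-7, 8) + (-5, +1) → (-12, 9)

(-12, 9)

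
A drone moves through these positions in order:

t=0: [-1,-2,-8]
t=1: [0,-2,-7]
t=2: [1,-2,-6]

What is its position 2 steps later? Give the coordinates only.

Constant displacement of [+1,+0,+1] per step.
step 3: [1,-2,-6] + [+1,+0,+1] → [2,-2,-5]
step 4: [2,-2,-5] + [+1,+0,+1] → [3,-2,-4]

[3,-2,-4]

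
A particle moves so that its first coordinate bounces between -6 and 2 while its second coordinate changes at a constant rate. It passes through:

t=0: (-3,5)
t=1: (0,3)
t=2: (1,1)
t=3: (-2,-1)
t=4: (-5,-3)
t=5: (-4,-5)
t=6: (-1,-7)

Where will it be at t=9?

(-4,-13)

The first coordinate reflects between -6 and 2, moving 3 per step.
  step 7: -1 → 2
  step 8: 2 → -1
  step 9: -1 → -4
The second coordinate changes by -2 each step: at step 9 it is -13.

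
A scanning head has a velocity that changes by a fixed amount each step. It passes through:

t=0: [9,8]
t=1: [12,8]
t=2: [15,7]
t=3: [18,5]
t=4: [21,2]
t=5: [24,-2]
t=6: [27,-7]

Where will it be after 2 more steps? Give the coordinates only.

[33,-20]

Taking differences between consecutive positions: [+3,+0], [+3,-1], [+3,-2], [+3,-3], [+3,-4], [+3,-5]. These grow by [+0,-1] each step.
step 7: [27,-7] + [+3,-6] → [30,-13]
step 8: [30,-13] + [+3,-7] → [33,-20]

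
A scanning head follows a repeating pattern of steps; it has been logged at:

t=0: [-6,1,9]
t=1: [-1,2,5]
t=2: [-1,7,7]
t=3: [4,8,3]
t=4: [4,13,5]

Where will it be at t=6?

Differencing gives [+5,+1,-4], [+0,+5,+2], [+5,+1,-4], [+0,+5,+2]. This is the pattern [+5,+1,-4], [+0,+5,+2] repeated.
step 5: apply [+5,+1,-4] → [9,14,1]
step 6: apply [+0,+5,+2] → [9,19,3]

[9,19,3]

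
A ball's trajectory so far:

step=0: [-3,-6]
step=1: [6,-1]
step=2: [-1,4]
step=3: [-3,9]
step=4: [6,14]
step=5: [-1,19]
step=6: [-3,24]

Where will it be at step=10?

The first coordinate repeats the cycle [-3, 6, -1] with period 3; step 10 mod 3 = 1, giving 6.
The second coordinate changes by +5 each step, so at step 10 it is -6 + 10·(5) = 44.

[6,44]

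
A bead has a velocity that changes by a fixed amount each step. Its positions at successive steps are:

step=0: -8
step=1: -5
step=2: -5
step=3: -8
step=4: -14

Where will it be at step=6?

-35

First differences are +3, +0, -3, -6; their common second difference is -3 (constant acceleration).
step 5: -14 − 9 → -23
step 6: -23 − 12 → -35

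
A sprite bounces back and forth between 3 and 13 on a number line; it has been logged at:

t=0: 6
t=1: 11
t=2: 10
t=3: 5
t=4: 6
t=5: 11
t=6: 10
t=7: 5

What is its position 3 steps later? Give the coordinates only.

The value reflects between 3 and 13, moving 5 per step.
  step 8: 5 → 6
  step 9: 6 → 11
  step 10: 11 → 10

10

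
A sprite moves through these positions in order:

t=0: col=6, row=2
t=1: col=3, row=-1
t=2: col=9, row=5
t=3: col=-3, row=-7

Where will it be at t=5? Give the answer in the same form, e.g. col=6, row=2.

Step-to-step displacements: (-3,-3), (+6,+6), (-12,-12); each is -2× the previous.
step 4: col=-3, row=-7 + (+24,+24) → col=21, row=17
step 5: col=21, row=17 + (-48,-48) → col=-27, row=-31

col=-27, row=-31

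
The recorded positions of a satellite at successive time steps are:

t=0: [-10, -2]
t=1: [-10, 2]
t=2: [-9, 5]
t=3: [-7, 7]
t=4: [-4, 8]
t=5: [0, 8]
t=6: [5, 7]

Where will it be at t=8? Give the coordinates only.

[18, 2]

Successive displacements: [+0, +4], [+1, +3], [+2, +2], [+3, +1], [+4, +0], [+5, -1] — each changes by [+1, -1].
step 7: [5, 7] + [+6, -2] → [11, 5]
step 8: [11, 5] + [+7, -3] → [18, 2]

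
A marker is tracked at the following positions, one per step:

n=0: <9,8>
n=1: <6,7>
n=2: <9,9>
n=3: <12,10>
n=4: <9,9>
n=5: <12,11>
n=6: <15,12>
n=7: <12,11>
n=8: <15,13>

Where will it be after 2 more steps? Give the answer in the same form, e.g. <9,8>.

Step-to-step displacements: <-3,-1>, <+3,+2>, <+3,+1>, <-3,-1>, <+3,+2>, <+3,+1>, <-3,-1>, <+3,+2> — a repeating cycle of length 3.
step 9: apply <+3,+1> → <18,14>
step 10: apply <-3,-1> → <15,13>

<15,13>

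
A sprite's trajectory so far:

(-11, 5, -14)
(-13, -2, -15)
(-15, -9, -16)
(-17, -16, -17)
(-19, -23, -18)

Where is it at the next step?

(-21, -30, -19)

Constant displacement of (-2, -7, -1) per step.
step 5: (-19, -23, -18) + (-2, -7, -1) → (-21, -30, -19)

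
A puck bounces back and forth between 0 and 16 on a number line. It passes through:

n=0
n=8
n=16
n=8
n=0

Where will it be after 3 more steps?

The value reflects between 0 and 16, moving 8 per step.
  step 5: 0 → 8
  step 6: 8 → 16
  step 7: 16 → 8

n=8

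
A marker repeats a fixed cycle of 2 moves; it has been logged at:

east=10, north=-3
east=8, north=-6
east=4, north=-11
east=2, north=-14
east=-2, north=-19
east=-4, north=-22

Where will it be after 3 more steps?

east=-14, north=-35

Step-to-step displacements: (-2, -3), (-4, -5), (-2, -3), (-4, -5), (-2, -3) — a repeating cycle of length 2.
step 6: apply (-4, -5) → east=-8, north=-27
step 7: apply (-2, -3) → east=-10, north=-30
step 8: apply (-4, -5) → east=-14, north=-35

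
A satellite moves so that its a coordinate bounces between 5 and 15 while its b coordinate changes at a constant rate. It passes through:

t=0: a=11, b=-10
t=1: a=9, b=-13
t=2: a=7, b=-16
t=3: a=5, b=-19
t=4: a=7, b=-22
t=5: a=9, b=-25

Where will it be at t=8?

a=15, b=-34

The a coordinate reflects between 5 and 15, moving 2 per step.
  step 6: 9 → 11
  step 7: 11 → 13
  step 8: 13 → 15
The b coordinate changes by -3 each step: at step 8 it is -34.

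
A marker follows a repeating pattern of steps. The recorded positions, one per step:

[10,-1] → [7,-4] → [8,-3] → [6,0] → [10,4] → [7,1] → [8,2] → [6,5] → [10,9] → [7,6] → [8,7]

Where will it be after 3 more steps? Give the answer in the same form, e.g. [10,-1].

[7,11]

The moves between consecutive positions are [-3,-3], [+1,+1], [-2,+3], [+4,+4], [-3,-3], [+1,+1], [-2,+3], [+4,+4], [-3,-3], [+1,+1]; they repeat the 4-cycle [[-3,-3], [+1,+1], [-2,+3], [+4,+4]].
step 11: apply [-2,+3] → [6,10]
step 12: apply [+4,+4] → [10,14]
step 13: apply [-3,-3] → [7,11]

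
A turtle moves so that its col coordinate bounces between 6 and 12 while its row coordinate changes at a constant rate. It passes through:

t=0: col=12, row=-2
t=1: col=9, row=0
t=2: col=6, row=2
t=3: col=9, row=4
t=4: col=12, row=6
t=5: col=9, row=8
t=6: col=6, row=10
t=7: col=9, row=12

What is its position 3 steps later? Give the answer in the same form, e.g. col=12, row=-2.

col=6, row=18

The col coordinate reflects between 6 and 12, moving 3 per step.
  step 8: 9 → 12
  step 9: 12 → 9
  step 10: 9 → 6
The row coordinate changes by +2 each step: at step 10 it is 18.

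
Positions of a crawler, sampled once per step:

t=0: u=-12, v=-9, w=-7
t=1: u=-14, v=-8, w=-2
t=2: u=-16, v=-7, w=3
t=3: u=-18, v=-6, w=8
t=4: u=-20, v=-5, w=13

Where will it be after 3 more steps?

u=-26, v=-2, w=28

Constant displacement of (-2, +1, +5) per step.
step 5: u=-20, v=-5, w=13 + (-2, +1, +5) → u=-22, v=-4, w=18
step 6: u=-22, v=-4, w=18 + (-2, +1, +5) → u=-24, v=-3, w=23
step 7: u=-24, v=-3, w=23 + (-2, +1, +5) → u=-26, v=-2, w=28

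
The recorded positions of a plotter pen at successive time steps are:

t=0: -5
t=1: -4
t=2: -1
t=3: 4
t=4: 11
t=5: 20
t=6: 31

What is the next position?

Successive displacements: +1, +3, +5, +7, +9, +11 — each changes by +2.
step 7: 31 + 13 → 44

44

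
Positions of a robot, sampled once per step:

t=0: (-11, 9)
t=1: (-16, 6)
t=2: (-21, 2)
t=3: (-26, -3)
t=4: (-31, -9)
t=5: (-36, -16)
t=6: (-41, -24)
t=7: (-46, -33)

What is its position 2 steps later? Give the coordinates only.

(-56, -54)

Taking differences between consecutive positions: (-5, -3), (-5, -4), (-5, -5), (-5, -6), (-5, -7), (-5, -8), (-5, -9). These grow by (+0, -1) each step.
step 8: (-46, -33) + (-5, -10) → (-51, -43)
step 9: (-51, -43) + (-5, -11) → (-56, -54)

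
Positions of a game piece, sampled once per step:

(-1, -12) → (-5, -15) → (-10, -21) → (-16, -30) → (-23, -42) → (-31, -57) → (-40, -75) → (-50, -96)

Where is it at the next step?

(-61, -120)

Successive displacements: (-4, -3), (-5, -6), (-6, -9), (-7, -12), (-8, -15), (-9, -18), (-10, -21) — each changes by (-1, -3).
step 8: (-50, -96) + (-11, -24) → (-61, -120)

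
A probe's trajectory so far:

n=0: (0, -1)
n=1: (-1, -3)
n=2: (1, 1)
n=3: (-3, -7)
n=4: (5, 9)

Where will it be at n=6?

(21, 41)

Step-to-step displacements: (-1, -2), (+2, +4), (-4, -8), (+8, +16); each is -2× the previous.
step 5: (5, 9) + (-16, -32) → (-11, -23)
step 6: (-11, -23) + (+32, +64) → (21, 41)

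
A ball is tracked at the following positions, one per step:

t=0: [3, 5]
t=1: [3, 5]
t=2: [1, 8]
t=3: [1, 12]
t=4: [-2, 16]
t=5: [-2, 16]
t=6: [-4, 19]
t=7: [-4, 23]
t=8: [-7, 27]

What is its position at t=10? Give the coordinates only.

[-9, 30]

The moves between consecutive positions are [+0, +0], [-2, +3], [+0, +4], [-3, +4], [+0, +0], [-2, +3], [+0, +4], [-3, +4]; they repeat the 4-cycle [[+0, +0], [-2, +3], [+0, +4], [-3, +4]].
step 9: apply [+0, +0] → [-7, 27]
step 10: apply [-2, +3] → [-9, 30]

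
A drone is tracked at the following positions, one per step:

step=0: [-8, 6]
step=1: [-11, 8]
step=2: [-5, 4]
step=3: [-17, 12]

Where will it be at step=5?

[-41, 28]

The jumps are [-3, +2], [+6, -4], [-12, +8] — a geometric progression with ratio -2.
step 4: [-17, 12] + [+24, -16] → [7, -4]
step 5: [7, -4] + [-48, +32] → [-41, 28]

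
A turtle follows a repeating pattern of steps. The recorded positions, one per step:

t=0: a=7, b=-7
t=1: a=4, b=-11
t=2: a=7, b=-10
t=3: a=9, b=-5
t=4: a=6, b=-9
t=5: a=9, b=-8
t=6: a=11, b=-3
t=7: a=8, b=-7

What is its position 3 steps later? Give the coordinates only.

a=10, b=-5

Step-to-step displacements: (-3, -4), (+3, +1), (+2, +5), (-3, -4), (+3, +1), (+2, +5), (-3, -4) — a repeating cycle of length 3.
step 8: apply (+3, +1) → a=11, b=-6
step 9: apply (+2, +5) → a=13, b=-1
step 10: apply (-3, -4) → a=10, b=-5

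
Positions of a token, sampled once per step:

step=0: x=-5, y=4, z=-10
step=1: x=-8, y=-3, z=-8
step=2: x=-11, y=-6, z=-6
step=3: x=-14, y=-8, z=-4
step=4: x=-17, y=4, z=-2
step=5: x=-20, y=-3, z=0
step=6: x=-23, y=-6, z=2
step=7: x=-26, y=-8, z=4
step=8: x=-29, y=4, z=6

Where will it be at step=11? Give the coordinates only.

X: linear, -3 per step → -38 at step 11.
Y: cycles through 4, -3, -6, -8 every 4 steps. Step 11 lands at position 3 of the cycle → -8.
Z: linear, +2 per step → 12 at step 11.

x=-38, y=-8, z=12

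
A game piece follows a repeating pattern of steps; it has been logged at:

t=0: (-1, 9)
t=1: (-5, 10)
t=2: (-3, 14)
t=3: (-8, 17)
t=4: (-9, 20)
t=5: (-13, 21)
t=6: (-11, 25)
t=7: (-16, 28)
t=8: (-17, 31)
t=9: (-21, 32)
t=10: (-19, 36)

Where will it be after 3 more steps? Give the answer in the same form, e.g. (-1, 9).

The moves between consecutive positions are (-4, +1), (+2, +4), (-5, +3), (-1, +3), (-4, +1), (+2, +4), (-5, +3), (-1, +3), (-4, +1), (+2, +4); they repeat the 4-cycle [(-4, +1), (+2, +4), (-5, +3), (-1, +3)].
step 11: apply (-5, +3) → (-24, 39)
step 12: apply (-1, +3) → (-25, 42)
step 13: apply (-4, +1) → (-29, 43)

(-29, 43)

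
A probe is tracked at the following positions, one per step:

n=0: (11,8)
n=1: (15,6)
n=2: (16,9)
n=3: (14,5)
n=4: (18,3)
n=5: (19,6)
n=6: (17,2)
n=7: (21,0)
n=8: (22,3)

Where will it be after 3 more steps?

(25,0)

Differencing gives (+4,-2), (+1,+3), (-2,-4), (+4,-2), (+1,+3), (-2,-4), (+4,-2), (+1,+3). This is the pattern (+4,-2), (+1,+3), (-2,-4) repeated.
step 9: apply (-2,-4) → (20,-1)
step 10: apply (+4,-2) → (24,-3)
step 11: apply (+1,+3) → (25,0)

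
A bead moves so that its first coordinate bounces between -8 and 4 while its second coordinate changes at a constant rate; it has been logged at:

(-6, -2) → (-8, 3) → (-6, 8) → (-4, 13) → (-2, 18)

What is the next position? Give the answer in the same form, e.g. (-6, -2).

(0, 23)

The first coordinate travels 2 per step and bounces off the walls at -8 and 4.
  step 5: -2 → 0
The second coordinate changes by +5 each step: at step 5 it is 23.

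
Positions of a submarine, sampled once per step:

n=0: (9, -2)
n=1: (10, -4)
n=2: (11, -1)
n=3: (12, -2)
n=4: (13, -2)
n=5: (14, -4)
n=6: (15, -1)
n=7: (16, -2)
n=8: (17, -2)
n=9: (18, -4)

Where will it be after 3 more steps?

The first coordinate changes by +1 each step, so at step 12 it is 9 + 12·(1) = 21.
The second coordinate repeats the cycle [-2, -4, -1, -2] with period 4; step 12 mod 4 = 0, giving -2.

(21, -2)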